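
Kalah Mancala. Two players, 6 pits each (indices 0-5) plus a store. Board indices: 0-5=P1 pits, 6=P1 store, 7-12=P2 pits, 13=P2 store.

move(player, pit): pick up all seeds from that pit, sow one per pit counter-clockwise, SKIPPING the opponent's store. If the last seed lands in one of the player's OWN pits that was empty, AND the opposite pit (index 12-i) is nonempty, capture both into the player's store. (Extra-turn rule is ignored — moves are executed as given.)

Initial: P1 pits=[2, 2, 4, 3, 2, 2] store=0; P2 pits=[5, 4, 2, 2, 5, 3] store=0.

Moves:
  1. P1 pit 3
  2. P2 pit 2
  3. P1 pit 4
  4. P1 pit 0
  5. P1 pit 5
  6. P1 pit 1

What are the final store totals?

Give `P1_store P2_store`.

Move 1: P1 pit3 -> P1=[2,2,4,0,3,3](1) P2=[5,4,2,2,5,3](0)
Move 2: P2 pit2 -> P1=[2,2,4,0,3,3](1) P2=[5,4,0,3,6,3](0)
Move 3: P1 pit4 -> P1=[2,2,4,0,0,4](2) P2=[6,4,0,3,6,3](0)
Move 4: P1 pit0 -> P1=[0,3,5,0,0,4](2) P2=[6,4,0,3,6,3](0)
Move 5: P1 pit5 -> P1=[0,3,5,0,0,0](3) P2=[7,5,1,3,6,3](0)
Move 6: P1 pit1 -> P1=[0,0,6,1,0,0](9) P2=[7,0,1,3,6,3](0)

Answer: 9 0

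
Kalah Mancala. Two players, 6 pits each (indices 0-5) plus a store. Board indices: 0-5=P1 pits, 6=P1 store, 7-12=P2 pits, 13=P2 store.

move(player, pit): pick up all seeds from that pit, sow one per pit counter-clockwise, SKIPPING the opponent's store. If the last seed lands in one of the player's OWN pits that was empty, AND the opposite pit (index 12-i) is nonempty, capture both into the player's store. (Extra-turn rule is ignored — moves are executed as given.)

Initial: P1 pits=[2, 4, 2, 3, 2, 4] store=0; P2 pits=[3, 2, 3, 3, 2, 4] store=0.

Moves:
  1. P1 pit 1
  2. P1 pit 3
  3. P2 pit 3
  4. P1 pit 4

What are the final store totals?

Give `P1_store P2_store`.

Move 1: P1 pit1 -> P1=[2,0,3,4,3,5](0) P2=[3,2,3,3,2,4](0)
Move 2: P1 pit3 -> P1=[2,0,3,0,4,6](1) P2=[4,2,3,3,2,4](0)
Move 3: P2 pit3 -> P1=[2,0,3,0,4,6](1) P2=[4,2,3,0,3,5](1)
Move 4: P1 pit4 -> P1=[2,0,3,0,0,7](2) P2=[5,3,3,0,3,5](1)

Answer: 2 1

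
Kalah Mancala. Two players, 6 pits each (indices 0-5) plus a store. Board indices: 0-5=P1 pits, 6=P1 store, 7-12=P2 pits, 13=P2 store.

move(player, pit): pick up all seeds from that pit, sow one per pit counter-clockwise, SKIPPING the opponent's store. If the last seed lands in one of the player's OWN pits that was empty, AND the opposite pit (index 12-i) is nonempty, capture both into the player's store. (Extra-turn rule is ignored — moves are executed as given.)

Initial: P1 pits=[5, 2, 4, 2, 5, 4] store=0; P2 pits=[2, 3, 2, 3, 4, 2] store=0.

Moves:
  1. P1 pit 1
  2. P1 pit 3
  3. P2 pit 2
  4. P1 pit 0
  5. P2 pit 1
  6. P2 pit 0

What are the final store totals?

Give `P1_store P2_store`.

Answer: 1 0

Derivation:
Move 1: P1 pit1 -> P1=[5,0,5,3,5,4](0) P2=[2,3,2,3,4,2](0)
Move 2: P1 pit3 -> P1=[5,0,5,0,6,5](1) P2=[2,3,2,3,4,2](0)
Move 3: P2 pit2 -> P1=[5,0,5,0,6,5](1) P2=[2,3,0,4,5,2](0)
Move 4: P1 pit0 -> P1=[0,1,6,1,7,6](1) P2=[2,3,0,4,5,2](0)
Move 5: P2 pit1 -> P1=[0,1,6,1,7,6](1) P2=[2,0,1,5,6,2](0)
Move 6: P2 pit0 -> P1=[0,1,6,1,7,6](1) P2=[0,1,2,5,6,2](0)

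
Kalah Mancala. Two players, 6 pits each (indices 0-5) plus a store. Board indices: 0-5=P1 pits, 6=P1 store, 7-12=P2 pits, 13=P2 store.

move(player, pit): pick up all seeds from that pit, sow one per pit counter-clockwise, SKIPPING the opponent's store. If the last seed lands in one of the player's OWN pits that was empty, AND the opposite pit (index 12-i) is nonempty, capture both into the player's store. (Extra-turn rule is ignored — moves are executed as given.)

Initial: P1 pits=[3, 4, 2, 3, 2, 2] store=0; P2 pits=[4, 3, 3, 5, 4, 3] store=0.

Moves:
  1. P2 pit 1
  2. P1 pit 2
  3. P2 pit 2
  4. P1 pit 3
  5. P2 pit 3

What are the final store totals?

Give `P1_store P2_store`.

Move 1: P2 pit1 -> P1=[3,4,2,3,2,2](0) P2=[4,0,4,6,5,3](0)
Move 2: P1 pit2 -> P1=[3,4,0,4,3,2](0) P2=[4,0,4,6,5,3](0)
Move 3: P2 pit2 -> P1=[3,4,0,4,3,2](0) P2=[4,0,0,7,6,4](1)
Move 4: P1 pit3 -> P1=[3,4,0,0,4,3](1) P2=[5,0,0,7,6,4](1)
Move 5: P2 pit3 -> P1=[4,5,1,1,4,3](1) P2=[5,0,0,0,7,5](2)

Answer: 1 2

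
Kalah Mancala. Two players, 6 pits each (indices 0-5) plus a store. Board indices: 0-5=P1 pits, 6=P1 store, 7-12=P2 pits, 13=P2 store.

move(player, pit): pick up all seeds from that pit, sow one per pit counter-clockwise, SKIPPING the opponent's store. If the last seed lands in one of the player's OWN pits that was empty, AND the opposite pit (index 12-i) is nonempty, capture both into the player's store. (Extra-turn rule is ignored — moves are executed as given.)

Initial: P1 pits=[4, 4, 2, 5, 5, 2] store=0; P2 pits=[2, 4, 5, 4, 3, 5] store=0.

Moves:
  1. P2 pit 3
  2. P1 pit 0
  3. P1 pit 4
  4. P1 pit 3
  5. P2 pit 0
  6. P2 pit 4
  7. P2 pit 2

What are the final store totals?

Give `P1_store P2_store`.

Move 1: P2 pit3 -> P1=[5,4,2,5,5,2](0) P2=[2,4,5,0,4,6](1)
Move 2: P1 pit0 -> P1=[0,5,3,6,6,3](0) P2=[2,4,5,0,4,6](1)
Move 3: P1 pit4 -> P1=[0,5,3,6,0,4](1) P2=[3,5,6,1,4,6](1)
Move 4: P1 pit3 -> P1=[0,5,3,0,1,5](2) P2=[4,6,7,1,4,6](1)
Move 5: P2 pit0 -> P1=[0,5,3,0,1,5](2) P2=[0,7,8,2,5,6](1)
Move 6: P2 pit4 -> P1=[1,6,4,0,1,5](2) P2=[0,7,8,2,0,7](2)
Move 7: P2 pit2 -> P1=[2,7,5,1,1,5](2) P2=[0,7,0,3,1,8](3)

Answer: 2 3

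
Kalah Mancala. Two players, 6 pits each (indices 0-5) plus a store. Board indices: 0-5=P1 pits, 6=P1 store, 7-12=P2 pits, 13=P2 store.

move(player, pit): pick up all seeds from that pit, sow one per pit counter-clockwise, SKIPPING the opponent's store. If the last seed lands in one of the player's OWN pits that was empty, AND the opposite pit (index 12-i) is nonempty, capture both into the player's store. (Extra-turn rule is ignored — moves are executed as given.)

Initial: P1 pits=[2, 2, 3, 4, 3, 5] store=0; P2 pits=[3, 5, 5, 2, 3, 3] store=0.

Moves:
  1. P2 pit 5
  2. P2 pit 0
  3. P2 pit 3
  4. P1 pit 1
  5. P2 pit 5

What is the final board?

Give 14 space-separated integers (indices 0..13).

Move 1: P2 pit5 -> P1=[3,3,3,4,3,5](0) P2=[3,5,5,2,3,0](1)
Move 2: P2 pit0 -> P1=[3,3,3,4,3,5](0) P2=[0,6,6,3,3,0](1)
Move 3: P2 pit3 -> P1=[3,3,3,4,3,5](0) P2=[0,6,6,0,4,1](2)
Move 4: P1 pit1 -> P1=[3,0,4,5,4,5](0) P2=[0,6,6,0,4,1](2)
Move 5: P2 pit5 -> P1=[3,0,4,5,4,5](0) P2=[0,6,6,0,4,0](3)

Answer: 3 0 4 5 4 5 0 0 6 6 0 4 0 3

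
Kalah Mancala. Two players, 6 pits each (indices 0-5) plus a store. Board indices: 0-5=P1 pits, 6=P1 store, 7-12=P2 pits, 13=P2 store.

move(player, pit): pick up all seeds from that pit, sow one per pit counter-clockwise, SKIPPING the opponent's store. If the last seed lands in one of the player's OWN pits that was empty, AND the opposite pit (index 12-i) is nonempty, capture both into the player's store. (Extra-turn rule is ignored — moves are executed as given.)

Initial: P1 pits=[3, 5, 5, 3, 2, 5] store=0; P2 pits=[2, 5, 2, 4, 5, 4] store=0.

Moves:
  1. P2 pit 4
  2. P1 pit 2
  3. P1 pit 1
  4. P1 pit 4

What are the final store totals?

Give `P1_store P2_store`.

Move 1: P2 pit4 -> P1=[4,6,6,3,2,5](0) P2=[2,5,2,4,0,5](1)
Move 2: P1 pit2 -> P1=[4,6,0,4,3,6](1) P2=[3,6,2,4,0,5](1)
Move 3: P1 pit1 -> P1=[4,0,1,5,4,7](2) P2=[4,6,2,4,0,5](1)
Move 4: P1 pit4 -> P1=[4,0,1,5,0,8](3) P2=[5,7,2,4,0,5](1)

Answer: 3 1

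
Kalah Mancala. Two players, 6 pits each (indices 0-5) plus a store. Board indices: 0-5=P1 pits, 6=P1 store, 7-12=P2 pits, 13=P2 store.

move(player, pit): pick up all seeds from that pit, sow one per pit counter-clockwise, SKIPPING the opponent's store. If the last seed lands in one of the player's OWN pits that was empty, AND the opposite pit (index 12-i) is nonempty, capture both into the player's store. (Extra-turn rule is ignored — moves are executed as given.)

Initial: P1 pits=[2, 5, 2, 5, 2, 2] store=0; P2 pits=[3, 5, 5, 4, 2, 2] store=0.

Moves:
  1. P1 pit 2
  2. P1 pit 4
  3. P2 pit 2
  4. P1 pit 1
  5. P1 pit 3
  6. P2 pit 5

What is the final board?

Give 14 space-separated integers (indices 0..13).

Answer: 4 1 1 0 2 5 3 5 6 1 6 3 0 2

Derivation:
Move 1: P1 pit2 -> P1=[2,5,0,6,3,2](0) P2=[3,5,5,4,2,2](0)
Move 2: P1 pit4 -> P1=[2,5,0,6,0,3](1) P2=[4,5,5,4,2,2](0)
Move 3: P2 pit2 -> P1=[3,5,0,6,0,3](1) P2=[4,5,0,5,3,3](1)
Move 4: P1 pit1 -> P1=[3,0,1,7,1,4](2) P2=[4,5,0,5,3,3](1)
Move 5: P1 pit3 -> P1=[3,0,1,0,2,5](3) P2=[5,6,1,6,3,3](1)
Move 6: P2 pit5 -> P1=[4,1,1,0,2,5](3) P2=[5,6,1,6,3,0](2)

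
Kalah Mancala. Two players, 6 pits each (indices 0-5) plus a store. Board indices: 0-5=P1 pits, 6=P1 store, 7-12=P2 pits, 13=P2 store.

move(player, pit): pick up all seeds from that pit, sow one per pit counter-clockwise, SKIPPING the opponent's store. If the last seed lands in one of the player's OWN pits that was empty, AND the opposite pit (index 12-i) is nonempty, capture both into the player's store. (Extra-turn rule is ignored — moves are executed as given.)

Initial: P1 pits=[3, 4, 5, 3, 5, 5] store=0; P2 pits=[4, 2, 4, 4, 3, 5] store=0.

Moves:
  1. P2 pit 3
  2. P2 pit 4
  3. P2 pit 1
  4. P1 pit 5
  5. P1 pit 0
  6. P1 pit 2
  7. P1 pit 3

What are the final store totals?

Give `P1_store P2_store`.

Answer: 8 8

Derivation:
Move 1: P2 pit3 -> P1=[4,4,5,3,5,5](0) P2=[4,2,4,0,4,6](1)
Move 2: P2 pit4 -> P1=[5,5,5,3,5,5](0) P2=[4,2,4,0,0,7](2)
Move 3: P2 pit1 -> P1=[5,5,0,3,5,5](0) P2=[4,0,5,0,0,7](8)
Move 4: P1 pit5 -> P1=[5,5,0,3,5,0](1) P2=[5,1,6,1,0,7](8)
Move 5: P1 pit0 -> P1=[0,6,1,4,6,0](7) P2=[0,1,6,1,0,7](8)
Move 6: P1 pit2 -> P1=[0,6,0,5,6,0](7) P2=[0,1,6,1,0,7](8)
Move 7: P1 pit3 -> P1=[0,6,0,0,7,1](8) P2=[1,2,6,1,0,7](8)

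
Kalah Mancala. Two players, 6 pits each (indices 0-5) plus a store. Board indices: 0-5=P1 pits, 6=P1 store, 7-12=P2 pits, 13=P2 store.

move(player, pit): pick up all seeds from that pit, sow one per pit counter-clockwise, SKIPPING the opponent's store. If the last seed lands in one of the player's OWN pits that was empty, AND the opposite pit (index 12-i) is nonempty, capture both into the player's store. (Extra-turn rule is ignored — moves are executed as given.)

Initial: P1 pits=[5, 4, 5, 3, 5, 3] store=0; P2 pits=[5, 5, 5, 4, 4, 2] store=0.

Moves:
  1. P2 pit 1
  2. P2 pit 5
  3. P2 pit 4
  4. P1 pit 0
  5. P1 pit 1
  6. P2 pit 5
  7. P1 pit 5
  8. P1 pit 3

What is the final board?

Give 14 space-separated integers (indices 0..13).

Move 1: P2 pit1 -> P1=[5,4,5,3,5,3](0) P2=[5,0,6,5,5,3](1)
Move 2: P2 pit5 -> P1=[6,5,5,3,5,3](0) P2=[5,0,6,5,5,0](2)
Move 3: P2 pit4 -> P1=[7,6,6,3,5,3](0) P2=[5,0,6,5,0,1](3)
Move 4: P1 pit0 -> P1=[0,7,7,4,6,4](1) P2=[6,0,6,5,0,1](3)
Move 5: P1 pit1 -> P1=[0,0,8,5,7,5](2) P2=[7,1,6,5,0,1](3)
Move 6: P2 pit5 -> P1=[0,0,8,5,7,5](2) P2=[7,1,6,5,0,0](4)
Move 7: P1 pit5 -> P1=[0,0,8,5,7,0](3) P2=[8,2,7,6,0,0](4)
Move 8: P1 pit3 -> P1=[0,0,8,0,8,1](4) P2=[9,3,7,6,0,0](4)

Answer: 0 0 8 0 8 1 4 9 3 7 6 0 0 4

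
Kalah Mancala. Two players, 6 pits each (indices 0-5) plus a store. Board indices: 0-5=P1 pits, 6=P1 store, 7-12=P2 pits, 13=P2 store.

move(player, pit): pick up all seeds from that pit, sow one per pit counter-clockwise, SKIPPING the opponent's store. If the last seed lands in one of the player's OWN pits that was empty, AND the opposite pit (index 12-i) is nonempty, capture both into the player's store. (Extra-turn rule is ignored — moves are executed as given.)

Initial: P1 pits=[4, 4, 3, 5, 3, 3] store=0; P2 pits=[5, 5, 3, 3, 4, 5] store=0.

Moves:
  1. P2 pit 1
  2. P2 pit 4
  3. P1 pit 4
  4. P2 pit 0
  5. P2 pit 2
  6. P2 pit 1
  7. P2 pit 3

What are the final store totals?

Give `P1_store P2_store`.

Answer: 1 11

Derivation:
Move 1: P2 pit1 -> P1=[4,4,3,5,3,3](0) P2=[5,0,4,4,5,6](1)
Move 2: P2 pit4 -> P1=[5,5,4,5,3,3](0) P2=[5,0,4,4,0,7](2)
Move 3: P1 pit4 -> P1=[5,5,4,5,0,4](1) P2=[6,0,4,4,0,7](2)
Move 4: P2 pit0 -> P1=[5,5,4,5,0,4](1) P2=[0,1,5,5,1,8](3)
Move 5: P2 pit2 -> P1=[6,5,4,5,0,4](1) P2=[0,1,0,6,2,9](4)
Move 6: P2 pit1 -> P1=[6,5,4,0,0,4](1) P2=[0,0,0,6,2,9](10)
Move 7: P2 pit3 -> P1=[7,6,5,0,0,4](1) P2=[0,0,0,0,3,10](11)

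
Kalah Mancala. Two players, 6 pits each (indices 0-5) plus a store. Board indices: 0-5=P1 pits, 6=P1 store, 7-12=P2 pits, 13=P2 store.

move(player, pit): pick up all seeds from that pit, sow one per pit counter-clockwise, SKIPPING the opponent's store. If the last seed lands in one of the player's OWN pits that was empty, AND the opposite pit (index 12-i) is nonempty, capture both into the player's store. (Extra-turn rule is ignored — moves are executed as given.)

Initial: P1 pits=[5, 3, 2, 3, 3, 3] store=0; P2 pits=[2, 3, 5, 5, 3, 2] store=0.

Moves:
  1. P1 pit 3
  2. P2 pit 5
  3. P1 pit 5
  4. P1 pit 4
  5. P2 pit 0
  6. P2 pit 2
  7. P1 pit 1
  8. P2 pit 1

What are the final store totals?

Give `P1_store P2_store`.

Answer: 3 3

Derivation:
Move 1: P1 pit3 -> P1=[5,3,2,0,4,4](1) P2=[2,3,5,5,3,2](0)
Move 2: P2 pit5 -> P1=[6,3,2,0,4,4](1) P2=[2,3,5,5,3,0](1)
Move 3: P1 pit5 -> P1=[6,3,2,0,4,0](2) P2=[3,4,6,5,3,0](1)
Move 4: P1 pit4 -> P1=[6,3,2,0,0,1](3) P2=[4,5,6,5,3,0](1)
Move 5: P2 pit0 -> P1=[6,3,2,0,0,1](3) P2=[0,6,7,6,4,0](1)
Move 6: P2 pit2 -> P1=[7,4,3,0,0,1](3) P2=[0,6,0,7,5,1](2)
Move 7: P1 pit1 -> P1=[7,0,4,1,1,2](3) P2=[0,6,0,7,5,1](2)
Move 8: P2 pit1 -> P1=[8,0,4,1,1,2](3) P2=[0,0,1,8,6,2](3)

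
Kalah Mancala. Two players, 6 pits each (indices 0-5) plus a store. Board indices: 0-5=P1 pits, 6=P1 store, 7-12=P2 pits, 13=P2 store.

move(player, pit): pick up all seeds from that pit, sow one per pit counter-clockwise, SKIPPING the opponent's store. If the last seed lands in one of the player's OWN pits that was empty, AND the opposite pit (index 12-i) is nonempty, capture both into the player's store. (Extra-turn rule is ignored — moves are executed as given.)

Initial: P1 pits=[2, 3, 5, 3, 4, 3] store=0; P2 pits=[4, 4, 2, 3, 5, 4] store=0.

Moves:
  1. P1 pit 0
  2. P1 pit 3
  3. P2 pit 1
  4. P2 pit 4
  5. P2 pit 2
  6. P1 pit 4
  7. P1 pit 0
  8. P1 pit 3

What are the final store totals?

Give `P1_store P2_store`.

Answer: 4 1

Derivation:
Move 1: P1 pit0 -> P1=[0,4,6,3,4,3](0) P2=[4,4,2,3,5,4](0)
Move 2: P1 pit3 -> P1=[0,4,6,0,5,4](1) P2=[4,4,2,3,5,4](0)
Move 3: P2 pit1 -> P1=[0,4,6,0,5,4](1) P2=[4,0,3,4,6,5](0)
Move 4: P2 pit4 -> P1=[1,5,7,1,5,4](1) P2=[4,0,3,4,0,6](1)
Move 5: P2 pit2 -> P1=[1,5,7,1,5,4](1) P2=[4,0,0,5,1,7](1)
Move 6: P1 pit4 -> P1=[1,5,7,1,0,5](2) P2=[5,1,1,5,1,7](1)
Move 7: P1 pit0 -> P1=[0,6,7,1,0,5](2) P2=[5,1,1,5,1,7](1)
Move 8: P1 pit3 -> P1=[0,6,7,0,0,5](4) P2=[5,0,1,5,1,7](1)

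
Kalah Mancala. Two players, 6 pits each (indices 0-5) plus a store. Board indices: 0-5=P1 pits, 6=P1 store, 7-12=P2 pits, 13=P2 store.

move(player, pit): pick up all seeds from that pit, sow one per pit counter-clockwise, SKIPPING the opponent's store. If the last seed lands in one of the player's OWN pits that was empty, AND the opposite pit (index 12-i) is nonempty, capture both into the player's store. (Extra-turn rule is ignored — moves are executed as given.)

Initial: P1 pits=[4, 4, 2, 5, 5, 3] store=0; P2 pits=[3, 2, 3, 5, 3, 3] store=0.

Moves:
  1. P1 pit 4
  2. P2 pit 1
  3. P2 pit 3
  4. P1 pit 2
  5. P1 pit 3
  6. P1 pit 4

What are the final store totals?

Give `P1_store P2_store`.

Answer: 3 1

Derivation:
Move 1: P1 pit4 -> P1=[4,4,2,5,0,4](1) P2=[4,3,4,5,3,3](0)
Move 2: P2 pit1 -> P1=[4,4,2,5,0,4](1) P2=[4,0,5,6,4,3](0)
Move 3: P2 pit3 -> P1=[5,5,3,5,0,4](1) P2=[4,0,5,0,5,4](1)
Move 4: P1 pit2 -> P1=[5,5,0,6,1,5](1) P2=[4,0,5,0,5,4](1)
Move 5: P1 pit3 -> P1=[5,5,0,0,2,6](2) P2=[5,1,6,0,5,4](1)
Move 6: P1 pit4 -> P1=[5,5,0,0,0,7](3) P2=[5,1,6,0,5,4](1)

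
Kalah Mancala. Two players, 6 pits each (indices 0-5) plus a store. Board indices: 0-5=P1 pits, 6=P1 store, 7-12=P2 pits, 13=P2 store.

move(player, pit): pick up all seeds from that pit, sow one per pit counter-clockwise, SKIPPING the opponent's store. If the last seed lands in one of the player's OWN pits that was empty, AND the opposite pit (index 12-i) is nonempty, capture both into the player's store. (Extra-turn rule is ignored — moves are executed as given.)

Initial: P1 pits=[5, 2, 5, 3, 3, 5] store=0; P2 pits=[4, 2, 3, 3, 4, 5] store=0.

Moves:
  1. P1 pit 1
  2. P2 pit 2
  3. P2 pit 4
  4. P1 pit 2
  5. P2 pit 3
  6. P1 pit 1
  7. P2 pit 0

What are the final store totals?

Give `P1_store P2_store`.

Move 1: P1 pit1 -> P1=[5,0,6,4,3,5](0) P2=[4,2,3,3,4,5](0)
Move 2: P2 pit2 -> P1=[5,0,6,4,3,5](0) P2=[4,2,0,4,5,6](0)
Move 3: P2 pit4 -> P1=[6,1,7,4,3,5](0) P2=[4,2,0,4,0,7](1)
Move 4: P1 pit2 -> P1=[6,1,0,5,4,6](1) P2=[5,3,1,4,0,7](1)
Move 5: P2 pit3 -> P1=[7,1,0,5,4,6](1) P2=[5,3,1,0,1,8](2)
Move 6: P1 pit1 -> P1=[7,0,1,5,4,6](1) P2=[5,3,1,0,1,8](2)
Move 7: P2 pit0 -> P1=[7,0,1,5,4,6](1) P2=[0,4,2,1,2,9](2)

Answer: 1 2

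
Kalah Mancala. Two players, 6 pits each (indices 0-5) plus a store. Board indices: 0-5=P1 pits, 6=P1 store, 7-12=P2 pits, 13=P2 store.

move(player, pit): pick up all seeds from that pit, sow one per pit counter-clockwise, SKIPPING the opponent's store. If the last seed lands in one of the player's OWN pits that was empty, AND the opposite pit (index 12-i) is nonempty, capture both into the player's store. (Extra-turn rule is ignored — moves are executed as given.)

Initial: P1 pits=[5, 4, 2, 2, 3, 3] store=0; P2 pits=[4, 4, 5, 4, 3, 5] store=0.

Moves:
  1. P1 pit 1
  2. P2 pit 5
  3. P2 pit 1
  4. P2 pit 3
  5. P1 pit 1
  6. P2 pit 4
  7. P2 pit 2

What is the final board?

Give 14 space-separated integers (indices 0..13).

Answer: 3 2 6 5 4 4 0 4 0 0 1 1 3 11

Derivation:
Move 1: P1 pit1 -> P1=[5,0,3,3,4,4](0) P2=[4,4,5,4,3,5](0)
Move 2: P2 pit5 -> P1=[6,1,4,4,4,4](0) P2=[4,4,5,4,3,0](1)
Move 3: P2 pit1 -> P1=[0,1,4,4,4,4](0) P2=[4,0,6,5,4,0](8)
Move 4: P2 pit3 -> P1=[1,2,4,4,4,4](0) P2=[4,0,6,0,5,1](9)
Move 5: P1 pit1 -> P1=[1,0,5,5,4,4](0) P2=[4,0,6,0,5,1](9)
Move 6: P2 pit4 -> P1=[2,1,6,5,4,4](0) P2=[4,0,6,0,0,2](10)
Move 7: P2 pit2 -> P1=[3,2,6,5,4,4](0) P2=[4,0,0,1,1,3](11)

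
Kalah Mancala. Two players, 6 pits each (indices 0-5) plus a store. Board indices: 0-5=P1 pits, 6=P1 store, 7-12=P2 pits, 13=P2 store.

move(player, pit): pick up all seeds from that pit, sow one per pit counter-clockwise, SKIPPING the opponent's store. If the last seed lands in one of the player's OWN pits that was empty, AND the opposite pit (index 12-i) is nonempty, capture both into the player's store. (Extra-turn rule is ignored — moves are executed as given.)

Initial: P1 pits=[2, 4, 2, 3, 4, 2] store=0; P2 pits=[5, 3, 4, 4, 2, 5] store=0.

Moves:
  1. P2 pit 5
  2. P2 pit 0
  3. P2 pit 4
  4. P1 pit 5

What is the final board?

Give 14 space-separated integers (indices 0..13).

Answer: 1 5 3 4 4 0 1 1 4 5 5 0 1 6

Derivation:
Move 1: P2 pit5 -> P1=[3,5,3,4,4,2](0) P2=[5,3,4,4,2,0](1)
Move 2: P2 pit0 -> P1=[0,5,3,4,4,2](0) P2=[0,4,5,5,3,0](5)
Move 3: P2 pit4 -> P1=[1,5,3,4,4,2](0) P2=[0,4,5,5,0,1](6)
Move 4: P1 pit5 -> P1=[1,5,3,4,4,0](1) P2=[1,4,5,5,0,1](6)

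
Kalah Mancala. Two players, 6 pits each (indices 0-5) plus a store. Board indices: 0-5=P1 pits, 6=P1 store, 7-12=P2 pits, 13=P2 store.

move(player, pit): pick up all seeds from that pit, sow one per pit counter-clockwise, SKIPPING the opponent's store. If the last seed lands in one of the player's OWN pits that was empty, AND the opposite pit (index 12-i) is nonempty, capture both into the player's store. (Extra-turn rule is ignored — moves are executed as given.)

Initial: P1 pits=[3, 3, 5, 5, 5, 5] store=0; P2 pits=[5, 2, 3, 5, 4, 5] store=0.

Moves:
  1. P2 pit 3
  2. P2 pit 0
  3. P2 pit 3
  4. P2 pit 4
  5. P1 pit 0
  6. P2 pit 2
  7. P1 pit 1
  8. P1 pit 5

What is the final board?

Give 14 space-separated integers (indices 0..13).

Answer: 0 0 8 8 8 0 2 2 4 1 2 2 10 3

Derivation:
Move 1: P2 pit3 -> P1=[4,4,5,5,5,5](0) P2=[5,2,3,0,5,6](1)
Move 2: P2 pit0 -> P1=[4,4,5,5,5,5](0) P2=[0,3,4,1,6,7](1)
Move 3: P2 pit3 -> P1=[4,4,5,5,5,5](0) P2=[0,3,4,0,7,7](1)
Move 4: P2 pit4 -> P1=[5,5,6,6,6,5](0) P2=[0,3,4,0,0,8](2)
Move 5: P1 pit0 -> P1=[0,6,7,7,7,6](0) P2=[0,3,4,0,0,8](2)
Move 6: P2 pit2 -> P1=[0,6,7,7,7,6](0) P2=[0,3,0,1,1,9](3)
Move 7: P1 pit1 -> P1=[0,0,8,8,8,7](1) P2=[1,3,0,1,1,9](3)
Move 8: P1 pit5 -> P1=[0,0,8,8,8,0](2) P2=[2,4,1,2,2,10](3)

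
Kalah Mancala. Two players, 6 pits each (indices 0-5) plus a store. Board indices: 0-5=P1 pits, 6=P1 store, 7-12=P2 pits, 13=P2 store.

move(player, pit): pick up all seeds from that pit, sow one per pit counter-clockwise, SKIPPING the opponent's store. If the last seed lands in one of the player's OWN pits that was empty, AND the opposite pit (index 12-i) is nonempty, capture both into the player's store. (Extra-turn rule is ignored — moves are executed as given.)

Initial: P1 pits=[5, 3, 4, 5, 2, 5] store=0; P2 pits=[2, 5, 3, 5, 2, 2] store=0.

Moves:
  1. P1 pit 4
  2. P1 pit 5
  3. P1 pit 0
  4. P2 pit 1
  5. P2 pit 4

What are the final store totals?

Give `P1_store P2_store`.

Answer: 6 2

Derivation:
Move 1: P1 pit4 -> P1=[5,3,4,5,0,6](1) P2=[2,5,3,5,2,2](0)
Move 2: P1 pit5 -> P1=[5,3,4,5,0,0](2) P2=[3,6,4,6,3,2](0)
Move 3: P1 pit0 -> P1=[0,4,5,6,1,0](6) P2=[0,6,4,6,3,2](0)
Move 4: P2 pit1 -> P1=[1,4,5,6,1,0](6) P2=[0,0,5,7,4,3](1)
Move 5: P2 pit4 -> P1=[2,5,5,6,1,0](6) P2=[0,0,5,7,0,4](2)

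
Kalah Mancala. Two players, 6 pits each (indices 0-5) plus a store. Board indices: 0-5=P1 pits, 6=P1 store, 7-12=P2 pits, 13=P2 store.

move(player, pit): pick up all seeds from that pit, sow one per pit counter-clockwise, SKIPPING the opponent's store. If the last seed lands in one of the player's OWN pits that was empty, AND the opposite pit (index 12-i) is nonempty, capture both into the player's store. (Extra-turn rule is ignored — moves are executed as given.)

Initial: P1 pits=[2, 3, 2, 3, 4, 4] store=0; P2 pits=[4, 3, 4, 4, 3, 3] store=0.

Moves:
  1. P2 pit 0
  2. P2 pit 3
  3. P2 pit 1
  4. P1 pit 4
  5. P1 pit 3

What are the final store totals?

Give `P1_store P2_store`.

Answer: 2 1

Derivation:
Move 1: P2 pit0 -> P1=[2,3,2,3,4,4](0) P2=[0,4,5,5,4,3](0)
Move 2: P2 pit3 -> P1=[3,4,2,3,4,4](0) P2=[0,4,5,0,5,4](1)
Move 3: P2 pit1 -> P1=[3,4,2,3,4,4](0) P2=[0,0,6,1,6,5](1)
Move 4: P1 pit4 -> P1=[3,4,2,3,0,5](1) P2=[1,1,6,1,6,5](1)
Move 5: P1 pit3 -> P1=[3,4,2,0,1,6](2) P2=[1,1,6,1,6,5](1)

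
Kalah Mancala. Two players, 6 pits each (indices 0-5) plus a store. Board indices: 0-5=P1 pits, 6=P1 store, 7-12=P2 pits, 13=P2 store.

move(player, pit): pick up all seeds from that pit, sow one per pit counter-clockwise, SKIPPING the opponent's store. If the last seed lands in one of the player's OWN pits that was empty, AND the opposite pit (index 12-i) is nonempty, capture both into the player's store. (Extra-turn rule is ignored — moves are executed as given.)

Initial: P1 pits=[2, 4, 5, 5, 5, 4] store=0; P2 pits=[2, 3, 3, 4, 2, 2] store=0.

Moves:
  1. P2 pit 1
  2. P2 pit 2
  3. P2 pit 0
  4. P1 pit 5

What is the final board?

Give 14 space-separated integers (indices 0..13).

Answer: 2 4 5 0 5 0 1 1 2 1 6 4 3 7

Derivation:
Move 1: P2 pit1 -> P1=[2,4,5,5,5,4](0) P2=[2,0,4,5,3,2](0)
Move 2: P2 pit2 -> P1=[2,4,5,5,5,4](0) P2=[2,0,0,6,4,3](1)
Move 3: P2 pit0 -> P1=[2,4,5,0,5,4](0) P2=[0,1,0,6,4,3](7)
Move 4: P1 pit5 -> P1=[2,4,5,0,5,0](1) P2=[1,2,1,6,4,3](7)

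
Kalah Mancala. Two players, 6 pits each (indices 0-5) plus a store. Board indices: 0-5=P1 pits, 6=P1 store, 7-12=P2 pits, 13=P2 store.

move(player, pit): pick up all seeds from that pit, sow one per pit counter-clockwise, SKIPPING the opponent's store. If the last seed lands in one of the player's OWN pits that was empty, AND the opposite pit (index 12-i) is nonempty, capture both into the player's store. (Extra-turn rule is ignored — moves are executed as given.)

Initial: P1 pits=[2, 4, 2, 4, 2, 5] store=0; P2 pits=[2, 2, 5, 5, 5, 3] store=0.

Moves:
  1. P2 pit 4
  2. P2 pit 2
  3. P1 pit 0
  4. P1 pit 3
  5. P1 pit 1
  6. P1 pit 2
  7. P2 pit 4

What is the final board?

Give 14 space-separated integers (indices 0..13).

Move 1: P2 pit4 -> P1=[3,5,3,4,2,5](0) P2=[2,2,5,5,0,4](1)
Move 2: P2 pit2 -> P1=[4,5,3,4,2,5](0) P2=[2,2,0,6,1,5](2)
Move 3: P1 pit0 -> P1=[0,6,4,5,3,5](0) P2=[2,2,0,6,1,5](2)
Move 4: P1 pit3 -> P1=[0,6,4,0,4,6](1) P2=[3,3,0,6,1,5](2)
Move 5: P1 pit1 -> P1=[0,0,5,1,5,7](2) P2=[4,3,0,6,1,5](2)
Move 6: P1 pit2 -> P1=[0,0,0,2,6,8](3) P2=[5,3,0,6,1,5](2)
Move 7: P2 pit4 -> P1=[0,0,0,2,6,8](3) P2=[5,3,0,6,0,6](2)

Answer: 0 0 0 2 6 8 3 5 3 0 6 0 6 2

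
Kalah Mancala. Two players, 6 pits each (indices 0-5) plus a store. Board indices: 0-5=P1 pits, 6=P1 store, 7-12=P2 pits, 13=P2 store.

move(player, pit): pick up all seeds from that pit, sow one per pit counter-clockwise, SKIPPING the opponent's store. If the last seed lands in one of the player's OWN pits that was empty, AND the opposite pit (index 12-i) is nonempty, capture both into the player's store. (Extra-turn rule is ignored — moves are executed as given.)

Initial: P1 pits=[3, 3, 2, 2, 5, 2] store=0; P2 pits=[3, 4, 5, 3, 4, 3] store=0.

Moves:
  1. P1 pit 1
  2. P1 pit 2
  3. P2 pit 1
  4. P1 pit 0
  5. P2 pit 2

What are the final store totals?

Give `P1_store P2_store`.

Move 1: P1 pit1 -> P1=[3,0,3,3,6,2](0) P2=[3,4,5,3,4,3](0)
Move 2: P1 pit2 -> P1=[3,0,0,4,7,3](0) P2=[3,4,5,3,4,3](0)
Move 3: P2 pit1 -> P1=[3,0,0,4,7,3](0) P2=[3,0,6,4,5,4](0)
Move 4: P1 pit0 -> P1=[0,1,1,5,7,3](0) P2=[3,0,6,4,5,4](0)
Move 5: P2 pit2 -> P1=[1,2,1,5,7,3](0) P2=[3,0,0,5,6,5](1)

Answer: 0 1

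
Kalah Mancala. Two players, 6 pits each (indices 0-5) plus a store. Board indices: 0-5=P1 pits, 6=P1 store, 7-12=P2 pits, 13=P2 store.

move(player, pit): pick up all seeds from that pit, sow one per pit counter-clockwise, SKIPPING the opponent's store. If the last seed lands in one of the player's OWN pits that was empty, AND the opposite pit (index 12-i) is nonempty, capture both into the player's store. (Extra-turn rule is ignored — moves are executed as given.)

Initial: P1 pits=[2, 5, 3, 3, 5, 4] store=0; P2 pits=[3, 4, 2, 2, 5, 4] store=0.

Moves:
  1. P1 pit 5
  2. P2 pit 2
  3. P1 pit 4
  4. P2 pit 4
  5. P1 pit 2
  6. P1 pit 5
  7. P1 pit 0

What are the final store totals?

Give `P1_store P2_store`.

Answer: 4 1

Derivation:
Move 1: P1 pit5 -> P1=[2,5,3,3,5,0](1) P2=[4,5,3,2,5,4](0)
Move 2: P2 pit2 -> P1=[2,5,3,3,5,0](1) P2=[4,5,0,3,6,5](0)
Move 3: P1 pit4 -> P1=[2,5,3,3,0,1](2) P2=[5,6,1,3,6,5](0)
Move 4: P2 pit4 -> P1=[3,6,4,4,0,1](2) P2=[5,6,1,3,0,6](1)
Move 5: P1 pit2 -> P1=[3,6,0,5,1,2](3) P2=[5,6,1,3,0,6](1)
Move 6: P1 pit5 -> P1=[3,6,0,5,1,0](4) P2=[6,6,1,3,0,6](1)
Move 7: P1 pit0 -> P1=[0,7,1,6,1,0](4) P2=[6,6,1,3,0,6](1)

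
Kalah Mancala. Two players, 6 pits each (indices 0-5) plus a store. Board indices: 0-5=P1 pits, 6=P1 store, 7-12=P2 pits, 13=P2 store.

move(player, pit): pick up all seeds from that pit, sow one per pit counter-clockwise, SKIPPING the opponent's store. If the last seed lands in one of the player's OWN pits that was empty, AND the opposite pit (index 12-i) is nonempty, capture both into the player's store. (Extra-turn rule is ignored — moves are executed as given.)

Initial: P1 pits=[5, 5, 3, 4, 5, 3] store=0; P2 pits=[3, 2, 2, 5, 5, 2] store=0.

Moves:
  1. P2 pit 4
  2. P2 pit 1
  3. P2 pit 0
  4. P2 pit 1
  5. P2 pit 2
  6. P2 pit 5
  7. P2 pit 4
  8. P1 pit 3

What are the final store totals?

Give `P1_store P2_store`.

Answer: 1 12

Derivation:
Move 1: P2 pit4 -> P1=[6,6,4,4,5,3](0) P2=[3,2,2,5,0,3](1)
Move 2: P2 pit1 -> P1=[6,6,4,4,5,3](0) P2=[3,0,3,6,0,3](1)
Move 3: P2 pit0 -> P1=[6,6,4,4,5,3](0) P2=[0,1,4,7,0,3](1)
Move 4: P2 pit1 -> P1=[6,6,4,4,5,3](0) P2=[0,0,5,7,0,3](1)
Move 5: P2 pit2 -> P1=[7,6,4,4,5,3](0) P2=[0,0,0,8,1,4](2)
Move 6: P2 pit5 -> P1=[8,7,5,4,5,3](0) P2=[0,0,0,8,1,0](3)
Move 7: P2 pit4 -> P1=[0,7,5,4,5,3](0) P2=[0,0,0,8,0,0](12)
Move 8: P1 pit3 -> P1=[0,7,5,0,6,4](1) P2=[1,0,0,8,0,0](12)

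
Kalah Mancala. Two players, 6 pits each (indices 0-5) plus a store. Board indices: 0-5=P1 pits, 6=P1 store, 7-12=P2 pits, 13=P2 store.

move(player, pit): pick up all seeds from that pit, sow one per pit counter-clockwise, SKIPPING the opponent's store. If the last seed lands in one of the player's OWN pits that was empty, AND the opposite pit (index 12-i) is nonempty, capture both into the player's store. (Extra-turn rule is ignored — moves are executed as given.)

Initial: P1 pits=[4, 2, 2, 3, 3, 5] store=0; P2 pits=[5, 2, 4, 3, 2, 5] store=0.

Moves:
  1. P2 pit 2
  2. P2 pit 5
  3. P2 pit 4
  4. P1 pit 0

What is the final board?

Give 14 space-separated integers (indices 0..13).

Move 1: P2 pit2 -> P1=[4,2,2,3,3,5](0) P2=[5,2,0,4,3,6](1)
Move 2: P2 pit5 -> P1=[5,3,3,4,4,5](0) P2=[5,2,0,4,3,0](2)
Move 3: P2 pit4 -> P1=[6,3,3,4,4,5](0) P2=[5,2,0,4,0,1](3)
Move 4: P1 pit0 -> P1=[0,4,4,5,5,6](1) P2=[5,2,0,4,0,1](3)

Answer: 0 4 4 5 5 6 1 5 2 0 4 0 1 3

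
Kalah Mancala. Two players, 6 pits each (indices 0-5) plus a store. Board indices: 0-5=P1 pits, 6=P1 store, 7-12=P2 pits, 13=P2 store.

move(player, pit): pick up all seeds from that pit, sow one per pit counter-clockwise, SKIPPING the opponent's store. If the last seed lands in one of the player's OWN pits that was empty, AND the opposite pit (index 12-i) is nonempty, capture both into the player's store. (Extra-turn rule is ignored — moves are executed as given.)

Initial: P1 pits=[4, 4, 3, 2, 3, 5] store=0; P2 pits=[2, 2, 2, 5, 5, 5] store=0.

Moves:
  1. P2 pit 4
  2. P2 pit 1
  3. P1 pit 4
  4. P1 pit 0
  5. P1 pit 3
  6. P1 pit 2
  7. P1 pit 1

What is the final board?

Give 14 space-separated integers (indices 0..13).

Move 1: P2 pit4 -> P1=[5,5,4,2,3,5](0) P2=[2,2,2,5,0,6](1)
Move 2: P2 pit1 -> P1=[5,5,4,2,3,5](0) P2=[2,0,3,6,0,6](1)
Move 3: P1 pit4 -> P1=[5,5,4,2,0,6](1) P2=[3,0,3,6,0,6](1)
Move 4: P1 pit0 -> P1=[0,6,5,3,1,7](1) P2=[3,0,3,6,0,6](1)
Move 5: P1 pit3 -> P1=[0,6,5,0,2,8](2) P2=[3,0,3,6,0,6](1)
Move 6: P1 pit2 -> P1=[0,6,0,1,3,9](3) P2=[4,0,3,6,0,6](1)
Move 7: P1 pit1 -> P1=[0,0,1,2,4,10](4) P2=[5,0,3,6,0,6](1)

Answer: 0 0 1 2 4 10 4 5 0 3 6 0 6 1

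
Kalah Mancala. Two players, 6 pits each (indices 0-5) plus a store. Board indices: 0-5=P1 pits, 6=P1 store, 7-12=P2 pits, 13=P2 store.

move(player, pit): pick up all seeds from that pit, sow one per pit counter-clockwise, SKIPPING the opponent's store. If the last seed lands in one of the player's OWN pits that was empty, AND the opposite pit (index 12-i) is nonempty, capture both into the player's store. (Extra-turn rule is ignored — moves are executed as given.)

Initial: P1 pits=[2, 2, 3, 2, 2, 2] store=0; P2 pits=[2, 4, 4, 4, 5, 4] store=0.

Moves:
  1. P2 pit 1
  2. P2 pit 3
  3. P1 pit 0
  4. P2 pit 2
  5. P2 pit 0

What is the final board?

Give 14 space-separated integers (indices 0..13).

Move 1: P2 pit1 -> P1=[2,2,3,2,2,2](0) P2=[2,0,5,5,6,5](0)
Move 2: P2 pit3 -> P1=[3,3,3,2,2,2](0) P2=[2,0,5,0,7,6](1)
Move 3: P1 pit0 -> P1=[0,4,4,3,2,2](0) P2=[2,0,5,0,7,6](1)
Move 4: P2 pit2 -> P1=[1,4,4,3,2,2](0) P2=[2,0,0,1,8,7](2)
Move 5: P2 pit0 -> P1=[1,4,4,0,2,2](0) P2=[0,1,0,1,8,7](6)

Answer: 1 4 4 0 2 2 0 0 1 0 1 8 7 6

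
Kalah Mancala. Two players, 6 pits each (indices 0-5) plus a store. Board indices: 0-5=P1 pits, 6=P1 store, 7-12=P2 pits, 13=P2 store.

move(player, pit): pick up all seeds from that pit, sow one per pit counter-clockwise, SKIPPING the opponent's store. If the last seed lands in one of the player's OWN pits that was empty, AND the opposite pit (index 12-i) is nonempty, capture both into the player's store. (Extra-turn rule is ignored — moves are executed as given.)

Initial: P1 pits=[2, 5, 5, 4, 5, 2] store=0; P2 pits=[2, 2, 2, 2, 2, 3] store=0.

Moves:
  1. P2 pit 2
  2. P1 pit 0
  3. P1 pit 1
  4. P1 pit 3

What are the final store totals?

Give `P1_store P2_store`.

Answer: 2 0

Derivation:
Move 1: P2 pit2 -> P1=[2,5,5,4,5,2](0) P2=[2,2,0,3,3,3](0)
Move 2: P1 pit0 -> P1=[0,6,6,4,5,2](0) P2=[2,2,0,3,3,3](0)
Move 3: P1 pit1 -> P1=[0,0,7,5,6,3](1) P2=[3,2,0,3,3,3](0)
Move 4: P1 pit3 -> P1=[0,0,7,0,7,4](2) P2=[4,3,0,3,3,3](0)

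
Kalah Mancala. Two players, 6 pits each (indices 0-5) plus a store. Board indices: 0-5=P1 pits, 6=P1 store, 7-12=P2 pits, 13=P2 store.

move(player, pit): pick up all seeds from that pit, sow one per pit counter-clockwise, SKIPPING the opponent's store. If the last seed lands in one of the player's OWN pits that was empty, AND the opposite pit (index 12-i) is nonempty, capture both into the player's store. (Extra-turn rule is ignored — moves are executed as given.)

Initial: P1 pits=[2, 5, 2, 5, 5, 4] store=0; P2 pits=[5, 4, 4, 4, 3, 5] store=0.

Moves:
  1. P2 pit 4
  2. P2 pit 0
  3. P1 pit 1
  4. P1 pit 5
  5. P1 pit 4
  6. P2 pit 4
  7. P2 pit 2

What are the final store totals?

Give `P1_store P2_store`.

Move 1: P2 pit4 -> P1=[3,5,2,5,5,4](0) P2=[5,4,4,4,0,6](1)
Move 2: P2 pit0 -> P1=[3,5,2,5,5,4](0) P2=[0,5,5,5,1,7](1)
Move 3: P1 pit1 -> P1=[3,0,3,6,6,5](1) P2=[0,5,5,5,1,7](1)
Move 4: P1 pit5 -> P1=[3,0,3,6,6,0](2) P2=[1,6,6,6,1,7](1)
Move 5: P1 pit4 -> P1=[3,0,3,6,0,1](3) P2=[2,7,7,7,1,7](1)
Move 6: P2 pit4 -> P1=[3,0,3,6,0,1](3) P2=[2,7,7,7,0,8](1)
Move 7: P2 pit2 -> P1=[4,1,4,6,0,1](3) P2=[2,7,0,8,1,9](2)

Answer: 3 2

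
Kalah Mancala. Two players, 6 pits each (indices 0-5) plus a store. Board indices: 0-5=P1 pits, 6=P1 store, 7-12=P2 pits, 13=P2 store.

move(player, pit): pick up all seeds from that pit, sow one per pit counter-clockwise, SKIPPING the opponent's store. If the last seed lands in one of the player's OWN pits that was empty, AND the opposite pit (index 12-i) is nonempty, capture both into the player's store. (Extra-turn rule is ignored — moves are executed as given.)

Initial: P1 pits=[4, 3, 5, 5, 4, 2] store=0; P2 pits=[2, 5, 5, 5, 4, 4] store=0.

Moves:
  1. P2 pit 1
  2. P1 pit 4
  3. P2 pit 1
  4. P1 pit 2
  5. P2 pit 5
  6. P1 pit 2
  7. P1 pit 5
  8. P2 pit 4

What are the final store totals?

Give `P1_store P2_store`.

Answer: 3 3

Derivation:
Move 1: P2 pit1 -> P1=[4,3,5,5,4,2](0) P2=[2,0,6,6,5,5](1)
Move 2: P1 pit4 -> P1=[4,3,5,5,0,3](1) P2=[3,1,6,6,5,5](1)
Move 3: P2 pit1 -> P1=[4,3,5,5,0,3](1) P2=[3,0,7,6,5,5](1)
Move 4: P1 pit2 -> P1=[4,3,0,6,1,4](2) P2=[4,0,7,6,5,5](1)
Move 5: P2 pit5 -> P1=[5,4,1,7,1,4](2) P2=[4,0,7,6,5,0](2)
Move 6: P1 pit2 -> P1=[5,4,0,8,1,4](2) P2=[4,0,7,6,5,0](2)
Move 7: P1 pit5 -> P1=[5,4,0,8,1,0](3) P2=[5,1,8,6,5,0](2)
Move 8: P2 pit4 -> P1=[6,5,1,8,1,0](3) P2=[5,1,8,6,0,1](3)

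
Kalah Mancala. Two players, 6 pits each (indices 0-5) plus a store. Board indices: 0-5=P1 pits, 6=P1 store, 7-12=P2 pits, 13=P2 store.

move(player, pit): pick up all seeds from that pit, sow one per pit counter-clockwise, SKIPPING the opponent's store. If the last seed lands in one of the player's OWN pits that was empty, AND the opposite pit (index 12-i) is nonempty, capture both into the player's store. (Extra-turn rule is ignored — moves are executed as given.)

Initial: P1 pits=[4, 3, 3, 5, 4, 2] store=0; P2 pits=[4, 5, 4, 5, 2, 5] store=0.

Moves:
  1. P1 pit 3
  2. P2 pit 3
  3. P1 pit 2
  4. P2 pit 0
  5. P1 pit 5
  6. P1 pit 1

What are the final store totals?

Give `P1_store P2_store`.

Answer: 4 1

Derivation:
Move 1: P1 pit3 -> P1=[4,3,3,0,5,3](1) P2=[5,6,4,5,2,5](0)
Move 2: P2 pit3 -> P1=[5,4,3,0,5,3](1) P2=[5,6,4,0,3,6](1)
Move 3: P1 pit2 -> P1=[5,4,0,1,6,4](1) P2=[5,6,4,0,3,6](1)
Move 4: P2 pit0 -> P1=[5,4,0,1,6,4](1) P2=[0,7,5,1,4,7](1)
Move 5: P1 pit5 -> P1=[5,4,0,1,6,0](2) P2=[1,8,6,1,4,7](1)
Move 6: P1 pit1 -> P1=[5,0,1,2,7,0](4) P2=[0,8,6,1,4,7](1)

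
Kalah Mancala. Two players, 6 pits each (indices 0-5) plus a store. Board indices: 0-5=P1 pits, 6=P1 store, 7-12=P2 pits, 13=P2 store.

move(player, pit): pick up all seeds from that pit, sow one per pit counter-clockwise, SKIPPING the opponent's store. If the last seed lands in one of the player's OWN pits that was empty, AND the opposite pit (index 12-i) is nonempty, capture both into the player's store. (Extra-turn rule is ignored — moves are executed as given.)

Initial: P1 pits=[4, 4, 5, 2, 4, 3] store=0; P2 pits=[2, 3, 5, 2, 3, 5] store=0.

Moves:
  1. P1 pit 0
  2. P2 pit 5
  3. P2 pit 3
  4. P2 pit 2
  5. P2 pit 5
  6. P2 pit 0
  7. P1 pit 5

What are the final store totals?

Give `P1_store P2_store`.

Answer: 1 10

Derivation:
Move 1: P1 pit0 -> P1=[0,5,6,3,5,3](0) P2=[2,3,5,2,3,5](0)
Move 2: P2 pit5 -> P1=[1,6,7,4,5,3](0) P2=[2,3,5,2,3,0](1)
Move 3: P2 pit3 -> P1=[0,6,7,4,5,3](0) P2=[2,3,5,0,4,0](3)
Move 4: P2 pit2 -> P1=[1,6,7,4,5,3](0) P2=[2,3,0,1,5,1](4)
Move 5: P2 pit5 -> P1=[1,6,7,4,5,3](0) P2=[2,3,0,1,5,0](5)
Move 6: P2 pit0 -> P1=[1,6,7,0,5,3](0) P2=[0,4,0,1,5,0](10)
Move 7: P1 pit5 -> P1=[1,6,7,0,5,0](1) P2=[1,5,0,1,5,0](10)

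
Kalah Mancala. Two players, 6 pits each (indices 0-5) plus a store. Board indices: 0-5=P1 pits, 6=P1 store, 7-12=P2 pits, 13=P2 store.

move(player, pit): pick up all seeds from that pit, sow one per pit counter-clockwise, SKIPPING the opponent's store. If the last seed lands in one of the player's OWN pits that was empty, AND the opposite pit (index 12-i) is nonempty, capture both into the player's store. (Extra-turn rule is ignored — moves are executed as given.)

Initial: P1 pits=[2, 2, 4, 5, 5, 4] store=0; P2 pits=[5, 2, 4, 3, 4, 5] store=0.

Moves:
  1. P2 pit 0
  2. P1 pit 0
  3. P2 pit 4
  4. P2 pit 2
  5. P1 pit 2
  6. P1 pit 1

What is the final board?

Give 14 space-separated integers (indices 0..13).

Answer: 2 0 1 7 7 6 1 1 4 0 5 1 8 2

Derivation:
Move 1: P2 pit0 -> P1=[2,2,4,5,5,4](0) P2=[0,3,5,4,5,6](0)
Move 2: P1 pit0 -> P1=[0,3,5,5,5,4](0) P2=[0,3,5,4,5,6](0)
Move 3: P2 pit4 -> P1=[1,4,6,5,5,4](0) P2=[0,3,5,4,0,7](1)
Move 4: P2 pit2 -> P1=[2,4,6,5,5,4](0) P2=[0,3,0,5,1,8](2)
Move 5: P1 pit2 -> P1=[2,4,0,6,6,5](1) P2=[1,4,0,5,1,8](2)
Move 6: P1 pit1 -> P1=[2,0,1,7,7,6](1) P2=[1,4,0,5,1,8](2)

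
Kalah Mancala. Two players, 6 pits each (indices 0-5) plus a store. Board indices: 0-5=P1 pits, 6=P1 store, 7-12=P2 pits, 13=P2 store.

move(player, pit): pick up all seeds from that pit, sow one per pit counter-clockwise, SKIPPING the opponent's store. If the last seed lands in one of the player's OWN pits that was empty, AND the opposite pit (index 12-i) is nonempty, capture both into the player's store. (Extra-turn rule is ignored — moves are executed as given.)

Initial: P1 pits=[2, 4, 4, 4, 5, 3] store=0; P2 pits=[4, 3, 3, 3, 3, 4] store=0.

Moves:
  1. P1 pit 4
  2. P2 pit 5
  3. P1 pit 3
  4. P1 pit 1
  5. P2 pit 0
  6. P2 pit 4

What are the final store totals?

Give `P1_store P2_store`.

Move 1: P1 pit4 -> P1=[2,4,4,4,0,4](1) P2=[5,4,4,3,3,4](0)
Move 2: P2 pit5 -> P1=[3,5,5,4,0,4](1) P2=[5,4,4,3,3,0](1)
Move 3: P1 pit3 -> P1=[3,5,5,0,1,5](2) P2=[6,4,4,3,3,0](1)
Move 4: P1 pit1 -> P1=[3,0,6,1,2,6](3) P2=[6,4,4,3,3,0](1)
Move 5: P2 pit0 -> P1=[3,0,6,1,2,6](3) P2=[0,5,5,4,4,1](2)
Move 6: P2 pit4 -> P1=[4,1,6,1,2,6](3) P2=[0,5,5,4,0,2](3)

Answer: 3 3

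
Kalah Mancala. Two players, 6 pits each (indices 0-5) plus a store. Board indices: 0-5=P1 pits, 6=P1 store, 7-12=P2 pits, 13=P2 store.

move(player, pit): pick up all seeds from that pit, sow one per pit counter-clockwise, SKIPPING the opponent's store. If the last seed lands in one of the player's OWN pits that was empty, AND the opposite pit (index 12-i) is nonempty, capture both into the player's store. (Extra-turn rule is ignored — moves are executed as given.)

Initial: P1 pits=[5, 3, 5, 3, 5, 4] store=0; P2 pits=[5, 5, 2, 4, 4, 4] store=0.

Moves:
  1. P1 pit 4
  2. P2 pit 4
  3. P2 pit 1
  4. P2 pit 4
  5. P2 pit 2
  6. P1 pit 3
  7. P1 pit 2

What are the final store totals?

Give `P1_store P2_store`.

Answer: 3 3

Derivation:
Move 1: P1 pit4 -> P1=[5,3,5,3,0,5](1) P2=[6,6,3,4,4,4](0)
Move 2: P2 pit4 -> P1=[6,4,5,3,0,5](1) P2=[6,6,3,4,0,5](1)
Move 3: P2 pit1 -> P1=[7,4,5,3,0,5](1) P2=[6,0,4,5,1,6](2)
Move 4: P2 pit4 -> P1=[7,4,5,3,0,5](1) P2=[6,0,4,5,0,7](2)
Move 5: P2 pit2 -> P1=[7,4,5,3,0,5](1) P2=[6,0,0,6,1,8](3)
Move 6: P1 pit3 -> P1=[7,4,5,0,1,6](2) P2=[6,0,0,6,1,8](3)
Move 7: P1 pit2 -> P1=[7,4,0,1,2,7](3) P2=[7,0,0,6,1,8](3)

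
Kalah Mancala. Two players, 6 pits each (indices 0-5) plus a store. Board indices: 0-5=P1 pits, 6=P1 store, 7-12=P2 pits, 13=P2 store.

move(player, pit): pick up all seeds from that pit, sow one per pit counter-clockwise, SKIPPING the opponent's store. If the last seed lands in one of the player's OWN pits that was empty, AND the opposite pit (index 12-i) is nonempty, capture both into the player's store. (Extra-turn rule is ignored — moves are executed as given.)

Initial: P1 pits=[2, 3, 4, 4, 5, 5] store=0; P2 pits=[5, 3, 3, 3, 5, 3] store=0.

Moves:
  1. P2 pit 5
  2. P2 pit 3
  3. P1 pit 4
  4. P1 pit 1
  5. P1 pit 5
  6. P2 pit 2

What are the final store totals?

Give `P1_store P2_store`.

Move 1: P2 pit5 -> P1=[3,4,4,4,5,5](0) P2=[5,3,3,3,5,0](1)
Move 2: P2 pit3 -> P1=[3,4,4,4,5,5](0) P2=[5,3,3,0,6,1](2)
Move 3: P1 pit4 -> P1=[3,4,4,4,0,6](1) P2=[6,4,4,0,6,1](2)
Move 4: P1 pit1 -> P1=[3,0,5,5,1,7](1) P2=[6,4,4,0,6,1](2)
Move 5: P1 pit5 -> P1=[3,0,5,5,1,0](2) P2=[7,5,5,1,7,2](2)
Move 6: P2 pit2 -> P1=[4,0,5,5,1,0](2) P2=[7,5,0,2,8,3](3)

Answer: 2 3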